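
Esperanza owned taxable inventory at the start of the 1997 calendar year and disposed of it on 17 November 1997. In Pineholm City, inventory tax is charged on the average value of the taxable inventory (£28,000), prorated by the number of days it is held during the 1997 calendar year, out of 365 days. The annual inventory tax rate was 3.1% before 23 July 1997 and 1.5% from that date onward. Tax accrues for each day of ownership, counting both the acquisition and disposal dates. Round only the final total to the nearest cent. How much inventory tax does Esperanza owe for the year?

1 January – 22 July 1997: 203 days at 3.1% → £28,000 × 3.1% × 203/365 = £482.7507
23 July – 17 November 1997: 118 days at 1.5% → £28,000 × 1.5% × 118/365 = £135.7808
Total = £618.5315

£618.53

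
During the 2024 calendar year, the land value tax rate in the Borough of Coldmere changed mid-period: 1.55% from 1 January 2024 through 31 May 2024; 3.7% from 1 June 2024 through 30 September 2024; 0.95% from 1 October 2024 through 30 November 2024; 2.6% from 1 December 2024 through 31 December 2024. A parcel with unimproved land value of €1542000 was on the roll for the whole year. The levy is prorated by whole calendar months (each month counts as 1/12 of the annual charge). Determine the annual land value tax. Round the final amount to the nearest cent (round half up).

1 January – 31 May 2024: 5 months at 1.55% → €1542000 × 1.55% × 5/12 = €9958.7500
1 June – 30 September 2024: 4 months at 3.7% → €1542000 × 3.7% × 4/12 = €19018.0000
1 October – 30 November 2024: 2 months at 0.95% → €1542000 × 0.95% × 2/12 = €2441.5000
1 December – 31 December 2024: 1 month at 2.6% → €1542000 × 2.6% × 1/12 = €3341.0000
Total = €34759.2500

€34759.25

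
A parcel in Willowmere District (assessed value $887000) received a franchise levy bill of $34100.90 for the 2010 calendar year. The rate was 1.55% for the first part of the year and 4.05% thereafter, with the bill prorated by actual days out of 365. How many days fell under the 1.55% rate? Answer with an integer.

Let d = days at the first rate; then 365 − d days at the second rate.
$887000 × [1.55%·d + 4.05%·(365−d)] / 365 = $34100.90
Solving gives d = 30, so the new rate took effect on January 31, 2010.

30 days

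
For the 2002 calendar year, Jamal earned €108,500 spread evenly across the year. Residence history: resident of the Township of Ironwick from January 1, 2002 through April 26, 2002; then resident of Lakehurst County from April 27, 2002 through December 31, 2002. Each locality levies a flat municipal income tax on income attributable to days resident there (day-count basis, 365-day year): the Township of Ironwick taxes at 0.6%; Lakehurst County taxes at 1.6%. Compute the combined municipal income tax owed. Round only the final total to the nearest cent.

The Township of Ironwick, January 1 – April 26, 2002: 116 days → €108,500 × 0.6% × 116/365 = €206.8932
Lakehurst County, April 27 – December 31, 2002: 249 days → €108,500 × 1.6% × 249/365 = €1,184.2849
Total = €1,391.1781

€1,391.18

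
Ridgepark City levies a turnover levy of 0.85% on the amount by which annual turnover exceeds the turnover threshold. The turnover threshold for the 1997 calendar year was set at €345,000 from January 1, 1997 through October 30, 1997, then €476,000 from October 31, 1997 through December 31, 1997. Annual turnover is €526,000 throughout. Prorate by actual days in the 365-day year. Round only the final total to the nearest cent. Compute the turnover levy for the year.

January 1 – October 30, 1997: 303 days, exemption €345,000 → (€526,000 − €345,000) × 0.85% × 303/365 = €1,277.1658
October 31 – December 31, 1997: 62 days, exemption €476,000 → (€526,000 − €476,000) × 0.85% × 62/365 = €72.1918
Total = €1,349.3575

€1,349.36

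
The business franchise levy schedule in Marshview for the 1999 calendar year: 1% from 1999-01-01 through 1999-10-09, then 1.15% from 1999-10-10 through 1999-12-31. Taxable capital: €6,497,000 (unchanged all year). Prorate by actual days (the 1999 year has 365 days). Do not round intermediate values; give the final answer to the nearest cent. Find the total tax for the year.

€67,186.10

1999-01-01 to 1999-10-09: 282 days at 1% → €6,497,000 × 1% × 282/365 = €50,196.0000
1999-10-10 to 1999-12-31: 83 days at 1.15% → €6,497,000 × 1.15% × 83/365 = €16,990.1000
Total = €67,186.1000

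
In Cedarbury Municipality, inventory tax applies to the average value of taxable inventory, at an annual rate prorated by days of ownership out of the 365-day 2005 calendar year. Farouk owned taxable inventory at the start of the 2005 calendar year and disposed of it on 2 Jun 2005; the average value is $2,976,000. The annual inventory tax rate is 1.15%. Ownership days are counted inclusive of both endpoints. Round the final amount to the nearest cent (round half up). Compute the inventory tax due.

$14,345.95

Days held (1 Jan – 2 Jun 2005): 153 out of 365
Tax = $2,976,000 × 1.15% × 153/365 = $14,345.9507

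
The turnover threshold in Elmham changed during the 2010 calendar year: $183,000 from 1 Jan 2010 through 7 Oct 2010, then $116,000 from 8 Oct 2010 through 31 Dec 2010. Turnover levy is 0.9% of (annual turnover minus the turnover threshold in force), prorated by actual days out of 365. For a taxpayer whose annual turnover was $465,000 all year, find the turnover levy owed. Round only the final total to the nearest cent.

1 Jan – 7 Oct 2010: 280 days, exemption $183,000 → ($465,000 − $183,000) × 0.9% × 280/365 = $1,946.9589
8 Oct – 31 Dec 2010: 85 days, exemption $116,000 → ($465,000 − $116,000) × 0.9% × 85/365 = $731.4658
Total = $2,678.4247

$2,678.42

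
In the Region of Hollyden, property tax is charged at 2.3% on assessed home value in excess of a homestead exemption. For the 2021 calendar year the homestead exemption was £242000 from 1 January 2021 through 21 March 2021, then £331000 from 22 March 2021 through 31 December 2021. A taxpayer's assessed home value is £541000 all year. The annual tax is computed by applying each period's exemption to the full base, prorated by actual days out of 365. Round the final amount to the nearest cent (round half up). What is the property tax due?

1 January – 21 March 2021: 80 days, exemption £242000 → (£541000 − £242000) × 2.3% × 80/365 = £1507.2877
22 March – 31 December 2021: 285 days, exemption £331000 → (£541000 − £331000) × 2.3% × 285/365 = £3771.3699
Total = £5278.6575

£5278.66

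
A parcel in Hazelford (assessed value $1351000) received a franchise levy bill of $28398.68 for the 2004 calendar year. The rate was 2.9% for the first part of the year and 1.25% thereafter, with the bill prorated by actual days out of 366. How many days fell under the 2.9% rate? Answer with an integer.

189 days

Let d = days at the first rate; then 366 − d days at the second rate.
$1351000 × [2.9%·d + 1.25%·(366−d)] / 366 = $28398.68
Solving gives d = 189, so the new rate took effect on 8 July 2004.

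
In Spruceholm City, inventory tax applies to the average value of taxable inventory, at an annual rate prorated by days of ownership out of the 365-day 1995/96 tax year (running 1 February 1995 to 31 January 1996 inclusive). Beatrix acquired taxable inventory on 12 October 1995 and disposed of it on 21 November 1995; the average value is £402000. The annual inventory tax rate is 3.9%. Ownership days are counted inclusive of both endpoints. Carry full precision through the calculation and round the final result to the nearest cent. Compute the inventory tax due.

Days held (12 October – 21 November 1995): 41 out of 365
Tax = £402000 × 3.9% × 41/365 = £1761.0904

£1761.09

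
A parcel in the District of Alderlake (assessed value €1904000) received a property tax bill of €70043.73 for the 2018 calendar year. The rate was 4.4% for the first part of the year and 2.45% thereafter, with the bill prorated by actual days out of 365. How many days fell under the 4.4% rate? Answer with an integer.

Let d = days at the first rate; then 365 − d days at the second rate.
€1904000 × [4.4%·d + 2.45%·(365−d)] / 365 = €70043.73
Solving gives d = 230, so the new rate took effect on 19 August 2018.

230 days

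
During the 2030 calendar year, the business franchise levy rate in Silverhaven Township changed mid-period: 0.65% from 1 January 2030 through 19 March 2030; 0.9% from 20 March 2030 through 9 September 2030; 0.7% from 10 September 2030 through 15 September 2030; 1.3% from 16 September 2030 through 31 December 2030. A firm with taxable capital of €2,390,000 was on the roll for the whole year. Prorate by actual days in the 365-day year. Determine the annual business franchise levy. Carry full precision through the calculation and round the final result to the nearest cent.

1 January – 19 March 2030: 78 days at 0.65% → €2,390,000 × 0.65% × 78/365 = €3,319.8082
20 March – 9 September 2030: 174 days at 0.9% → €2,390,000 × 0.9% × 174/365 = €10,254.0822
10 September – 15 September 2030: 6 days at 0.7% → €2,390,000 × 0.7% × 6/365 = €275.0137
16 September – 31 December 2030: 107 days at 1.3% → €2,390,000 × 1.3% × 107/365 = €9,108.1918
Total = €22,957.0959

€22,957.10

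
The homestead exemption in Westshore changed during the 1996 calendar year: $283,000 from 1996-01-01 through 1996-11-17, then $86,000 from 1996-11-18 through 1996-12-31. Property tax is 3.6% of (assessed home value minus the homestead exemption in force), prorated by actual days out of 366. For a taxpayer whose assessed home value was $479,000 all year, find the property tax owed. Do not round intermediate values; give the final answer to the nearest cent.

$7,908.59

1996-01-01 to 1996-11-17: 322 days, exemption $283,000 → ($479,000 − $283,000) × 3.6% × 322/366 = $6,207.7377
1996-11-18 to 1996-12-31: 44 days, exemption $86,000 → ($479,000 − $86,000) × 3.6% × 44/366 = $1,700.8525
Total = $7,908.5902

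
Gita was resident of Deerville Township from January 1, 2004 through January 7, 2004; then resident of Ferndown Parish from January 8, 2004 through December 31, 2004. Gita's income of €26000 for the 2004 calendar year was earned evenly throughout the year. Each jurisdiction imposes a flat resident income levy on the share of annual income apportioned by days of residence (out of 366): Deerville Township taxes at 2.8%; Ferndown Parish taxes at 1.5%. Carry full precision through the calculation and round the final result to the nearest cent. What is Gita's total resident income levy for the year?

Deerville Township, January 1 – January 7, 2004: 7 days → €26000 × 2.8% × 7/366 = €13.9235
Ferndown Parish, January 8 – December 31, 2004: 359 days → €26000 × 1.5% × 359/366 = €382.5410
Total = €396.4645

€396.46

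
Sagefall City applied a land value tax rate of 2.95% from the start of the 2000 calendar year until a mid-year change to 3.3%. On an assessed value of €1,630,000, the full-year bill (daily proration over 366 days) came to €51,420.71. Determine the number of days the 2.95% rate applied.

Let d = days at the first rate; then 366 − d days at the second rate.
€1,630,000 × [2.95%·d + 3.3%·(366−d)] / 366 = €51,420.71
Solving gives d = 152, so the new rate took effect on 1 Jun 2000.

152 days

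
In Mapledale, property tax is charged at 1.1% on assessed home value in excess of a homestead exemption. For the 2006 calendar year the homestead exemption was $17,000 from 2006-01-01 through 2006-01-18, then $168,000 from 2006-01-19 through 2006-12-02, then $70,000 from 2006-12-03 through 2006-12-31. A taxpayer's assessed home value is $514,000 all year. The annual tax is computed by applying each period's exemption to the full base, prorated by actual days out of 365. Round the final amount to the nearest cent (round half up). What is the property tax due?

$3,973.56

2006-01-01 to 2006-01-18: 18 days, exemption $17,000 → ($514,000 − $17,000) × 1.1% × 18/365 = $269.6055
2006-01-19 to 2006-12-02: 318 days, exemption $168,000 → ($514,000 − $168,000) × 1.1% × 318/365 = $3,315.9123
2006-12-03 to 2006-12-31: 29 days, exemption $70,000 → ($514,000 − $70,000) × 1.1% × 29/365 = $388.0438
Total = $3,973.5616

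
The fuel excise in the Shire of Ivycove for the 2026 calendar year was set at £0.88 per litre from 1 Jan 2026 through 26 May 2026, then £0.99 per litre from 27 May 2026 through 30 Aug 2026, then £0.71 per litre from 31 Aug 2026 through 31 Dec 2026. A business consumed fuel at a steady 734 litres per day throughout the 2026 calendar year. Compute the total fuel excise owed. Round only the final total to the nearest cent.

£228163.90

1 Jan – 26 May 2026: 146 days × 734 litres/day = 107,164 litres at £0.88/litre → £94304.32
27 May – 30 Aug 2026: 96 days × 734 litres/day = 70,464 litres at £0.99/litre → £69759.36
31 Aug – 31 Dec 2026: 123 days × 734 litres/day = 90,282 litres at £0.71/litre → £64100.22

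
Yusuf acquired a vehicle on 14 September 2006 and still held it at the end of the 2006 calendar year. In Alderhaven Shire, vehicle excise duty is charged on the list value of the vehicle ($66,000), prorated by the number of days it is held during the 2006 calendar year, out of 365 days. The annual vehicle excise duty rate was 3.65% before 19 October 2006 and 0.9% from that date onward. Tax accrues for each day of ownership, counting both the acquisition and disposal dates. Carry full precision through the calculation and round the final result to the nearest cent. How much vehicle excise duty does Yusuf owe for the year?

14 September – 18 October 2006: 35 days at 3.65% → $66,000 × 3.65% × 35/365 = $231.0000
19 October – 31 December 2006: 74 days at 0.9% → $66,000 × 0.9% × 74/365 = $120.4274
Total = $351.4274

$351.43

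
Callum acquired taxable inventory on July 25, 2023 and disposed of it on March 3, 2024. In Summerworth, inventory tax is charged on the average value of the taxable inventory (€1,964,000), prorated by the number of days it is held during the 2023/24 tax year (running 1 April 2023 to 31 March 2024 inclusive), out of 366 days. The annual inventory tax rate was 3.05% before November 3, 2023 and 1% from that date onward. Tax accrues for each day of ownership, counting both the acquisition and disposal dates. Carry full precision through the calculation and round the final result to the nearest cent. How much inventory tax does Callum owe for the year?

€23,077.00

July 25 – November 2, 2023: 101 days at 3.05% → €1,964,000 × 3.05% × 101/366 = €16,530.3333
November 3, 2023 – March 3, 2024: 122 days at 1% → €1,964,000 × 1% × 122/366 = €6,546.6667
Total = €23,077.0000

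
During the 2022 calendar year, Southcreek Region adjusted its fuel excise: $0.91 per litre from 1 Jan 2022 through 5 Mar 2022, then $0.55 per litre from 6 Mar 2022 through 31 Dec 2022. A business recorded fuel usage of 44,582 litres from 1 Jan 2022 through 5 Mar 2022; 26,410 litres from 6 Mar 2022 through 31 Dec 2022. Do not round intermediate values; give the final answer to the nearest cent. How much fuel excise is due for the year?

$55,095.12

1 Jan – 5 Mar 2022: 44,582 litres at $0.91/litre → $40,569.62
6 Mar – 31 Dec 2022: 26,410 litres at $0.55/litre → $14,525.50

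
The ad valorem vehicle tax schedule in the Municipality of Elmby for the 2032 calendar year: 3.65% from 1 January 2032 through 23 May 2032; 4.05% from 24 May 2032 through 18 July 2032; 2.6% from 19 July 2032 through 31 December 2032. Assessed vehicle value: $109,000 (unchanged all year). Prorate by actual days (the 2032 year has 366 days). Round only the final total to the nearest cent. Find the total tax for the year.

$3,526.12

1 January – 23 May 2032: 144 days at 3.65% → $109,000 × 3.65% × 144/366 = $1,565.3115
24 May – 18 July 2032: 56 days at 4.05% → $109,000 × 4.05% × 56/366 = $675.4426
19 July – 31 December 2032: 166 days at 2.6% → $109,000 × 2.6% × 166/366 = $1,285.3661
Total = $3,526.1202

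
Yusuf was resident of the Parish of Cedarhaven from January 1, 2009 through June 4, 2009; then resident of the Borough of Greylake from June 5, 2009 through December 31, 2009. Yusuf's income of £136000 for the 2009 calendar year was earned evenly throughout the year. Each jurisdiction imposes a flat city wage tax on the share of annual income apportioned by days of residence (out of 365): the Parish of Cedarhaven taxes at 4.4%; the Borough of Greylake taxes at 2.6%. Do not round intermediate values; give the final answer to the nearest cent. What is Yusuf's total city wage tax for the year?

The Parish of Cedarhaven, January 1 – June 4, 2009: 155 days → £136000 × 4.4% × 155/365 = £2541.1507
The Borough of Greylake, June 5 – December 31, 2009: 210 days → £136000 × 2.6% × 210/365 = £2034.4110
Total = £4575.5616

£4575.56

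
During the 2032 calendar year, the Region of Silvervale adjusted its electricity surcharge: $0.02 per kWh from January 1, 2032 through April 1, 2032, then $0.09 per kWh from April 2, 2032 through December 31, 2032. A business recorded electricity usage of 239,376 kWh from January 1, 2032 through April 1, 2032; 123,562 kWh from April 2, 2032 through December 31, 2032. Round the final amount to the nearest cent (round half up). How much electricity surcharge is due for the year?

January 1 – April 1, 2032: 239,376 kWh at $0.02/kWh → $4,787.52
April 2 – December 31, 2032: 123,562 kWh at $0.09/kWh → $11,120.58

$15,908.10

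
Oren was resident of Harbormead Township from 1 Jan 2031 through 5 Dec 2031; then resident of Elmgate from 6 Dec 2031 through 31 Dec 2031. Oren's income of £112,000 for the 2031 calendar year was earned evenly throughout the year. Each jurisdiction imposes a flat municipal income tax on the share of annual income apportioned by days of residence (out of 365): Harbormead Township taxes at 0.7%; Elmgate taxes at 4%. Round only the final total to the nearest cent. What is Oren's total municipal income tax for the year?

Harbormead Township, 1 Jan – 5 Dec 2031: 339 days → £112,000 × 0.7% × 339/365 = £728.1534
Elmgate, 6 Dec – 31 Dec 2031: 26 days → £112,000 × 4% × 26/365 = £319.1233
Total = £1,047.2767

£1,047.28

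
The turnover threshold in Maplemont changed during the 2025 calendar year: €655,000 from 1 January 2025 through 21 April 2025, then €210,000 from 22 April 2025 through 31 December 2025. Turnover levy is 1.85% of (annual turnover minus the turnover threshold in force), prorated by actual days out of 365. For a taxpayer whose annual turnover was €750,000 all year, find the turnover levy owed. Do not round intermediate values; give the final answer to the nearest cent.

1 January – 21 April 2025: 111 days, exemption €655,000 → (€750,000 − €655,000) × 1.85% × 111/365 = €534.4726
22 April – 31 December 2025: 254 days, exemption €210,000 → (€750,000 − €210,000) × 1.85% × 254/365 = €6,951.9452
Total = €7,486.4178

€7,486.42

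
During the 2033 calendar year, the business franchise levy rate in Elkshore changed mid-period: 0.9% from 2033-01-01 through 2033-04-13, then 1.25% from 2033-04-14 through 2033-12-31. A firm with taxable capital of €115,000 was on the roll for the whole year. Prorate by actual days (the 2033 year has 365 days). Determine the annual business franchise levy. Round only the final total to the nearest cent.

€1,323.92

2033-01-01 to 2033-04-13: 103 days at 0.9% → €115,000 × 0.9% × 103/365 = €292.0685
2033-04-14 to 2033-12-31: 262 days at 1.25% → €115,000 × 1.25% × 262/365 = €1,031.8493
Total = €1,323.9178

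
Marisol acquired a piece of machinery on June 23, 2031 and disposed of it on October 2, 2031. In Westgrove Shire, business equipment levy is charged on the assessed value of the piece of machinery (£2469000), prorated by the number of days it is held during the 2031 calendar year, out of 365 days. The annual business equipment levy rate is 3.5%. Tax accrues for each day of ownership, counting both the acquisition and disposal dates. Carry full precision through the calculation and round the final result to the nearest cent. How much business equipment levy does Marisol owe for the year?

£24148.85

Days held (June 23 – October 2, 2031): 102 out of 365
Tax = £2469000 × 3.5% × 102/365 = £24148.8493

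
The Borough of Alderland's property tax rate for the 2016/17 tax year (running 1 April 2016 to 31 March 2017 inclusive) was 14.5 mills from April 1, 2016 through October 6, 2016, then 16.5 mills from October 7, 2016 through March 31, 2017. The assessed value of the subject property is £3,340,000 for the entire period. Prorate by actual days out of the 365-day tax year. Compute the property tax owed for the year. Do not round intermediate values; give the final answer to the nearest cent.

£51,651.04

April 1 – October 6, 2016: 189 days at 14.5 mills → £3,340,000 × 1.45% × 189/365 = £25,077.4521
October 7, 2016 – March 31, 2017: 176 days at 16.5 mills → £3,340,000 × 1.65% × 176/365 = £26,573.5890
Total = £51,651.0411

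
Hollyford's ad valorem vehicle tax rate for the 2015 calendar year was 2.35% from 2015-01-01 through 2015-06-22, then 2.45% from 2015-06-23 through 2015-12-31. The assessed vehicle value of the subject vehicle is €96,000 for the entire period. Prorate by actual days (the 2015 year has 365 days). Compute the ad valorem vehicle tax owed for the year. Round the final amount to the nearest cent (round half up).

2015-01-01 to 2015-06-22: 173 days at 2.35% → €96,000 × 2.35% × 173/365 = €1,069.2822
2015-06-23 to 2015-12-31: 192 days at 2.45% → €96,000 × 2.45% × 192/365 = €1,237.2164
Total = €2,306.4986

€2,306.50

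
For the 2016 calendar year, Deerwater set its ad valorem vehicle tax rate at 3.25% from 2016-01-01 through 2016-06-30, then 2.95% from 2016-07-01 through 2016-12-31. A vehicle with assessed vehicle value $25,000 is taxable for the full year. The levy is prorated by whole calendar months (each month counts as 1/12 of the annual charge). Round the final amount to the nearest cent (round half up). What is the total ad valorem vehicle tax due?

2016-01-01 to 2016-06-30: 6 months at 3.25% → $25,000 × 3.25% × 6/12 = $406.2500
2016-07-01 to 2016-12-31: 6 months at 2.95% → $25,000 × 2.95% × 6/12 = $368.7500
Total = $775.0000

$775.00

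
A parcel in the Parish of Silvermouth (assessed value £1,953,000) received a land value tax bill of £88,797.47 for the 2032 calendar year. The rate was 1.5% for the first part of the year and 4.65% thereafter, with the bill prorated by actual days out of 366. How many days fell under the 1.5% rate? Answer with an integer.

Let d = days at the first rate; then 366 − d days at the second rate.
£1,953,000 × [1.5%·d + 4.65%·(366−d)] / 366 = £88,797.47
Solving gives d = 12, so the new rate took effect on 13 January 2032.

12 days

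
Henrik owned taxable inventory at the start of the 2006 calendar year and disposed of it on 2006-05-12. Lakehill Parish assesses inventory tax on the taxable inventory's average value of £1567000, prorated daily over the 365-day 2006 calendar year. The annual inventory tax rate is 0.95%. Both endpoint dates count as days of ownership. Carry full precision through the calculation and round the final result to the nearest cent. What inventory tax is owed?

£5383.61

Days held (2006-01-01 to 2006-05-12): 132 out of 365
Tax = £1567000 × 0.95% × 132/365 = £5383.6110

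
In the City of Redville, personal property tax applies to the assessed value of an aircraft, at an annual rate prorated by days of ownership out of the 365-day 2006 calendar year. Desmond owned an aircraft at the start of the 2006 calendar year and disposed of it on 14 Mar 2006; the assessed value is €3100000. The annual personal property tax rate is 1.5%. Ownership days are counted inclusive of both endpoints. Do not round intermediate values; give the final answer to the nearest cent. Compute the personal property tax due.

Days held (1 Jan – 14 Mar 2006): 73 out of 365
Tax = €3100000 × 1.5% × 73/365 = €9300.0000

€9300.00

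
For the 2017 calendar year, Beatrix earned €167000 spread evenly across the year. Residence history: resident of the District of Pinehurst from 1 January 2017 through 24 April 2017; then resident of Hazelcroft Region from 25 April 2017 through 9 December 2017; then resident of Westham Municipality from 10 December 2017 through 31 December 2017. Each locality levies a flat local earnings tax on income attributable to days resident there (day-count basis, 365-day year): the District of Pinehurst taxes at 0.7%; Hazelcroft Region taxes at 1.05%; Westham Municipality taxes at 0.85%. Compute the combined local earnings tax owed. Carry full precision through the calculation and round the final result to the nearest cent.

€1550.81

The District of Pinehurst, 1 January – 24 April 2017: 114 days → €167000 × 0.7% × 114/365 = €365.1123
Hazelcroft Region, 25 April – 9 December 2017: 229 days → €167000 × 1.05% × 229/365 = €1100.1411
Westham Municipality, 10 December – 31 December 2017: 22 days → €167000 × 0.85% × 22/365 = €85.5589
Total = €1550.8123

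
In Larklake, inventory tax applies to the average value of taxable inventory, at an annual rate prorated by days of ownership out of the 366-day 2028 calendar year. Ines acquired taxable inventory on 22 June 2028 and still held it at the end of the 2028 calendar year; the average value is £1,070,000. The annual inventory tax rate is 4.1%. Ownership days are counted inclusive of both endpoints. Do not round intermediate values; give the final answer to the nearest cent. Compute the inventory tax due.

Days held (22 June – 31 December 2028): 193 out of 366
Tax = £1,070,000 × 4.1% × 193/366 = £23,133.6339

£23,133.63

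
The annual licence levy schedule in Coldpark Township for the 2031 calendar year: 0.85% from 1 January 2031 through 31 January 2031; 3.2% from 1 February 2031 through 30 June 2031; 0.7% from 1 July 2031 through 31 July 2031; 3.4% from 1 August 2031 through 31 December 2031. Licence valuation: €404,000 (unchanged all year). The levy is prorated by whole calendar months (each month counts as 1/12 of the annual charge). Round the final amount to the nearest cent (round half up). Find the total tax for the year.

€11,631.83

1 January – 31 January 2031: 1 month at 0.85% → €404,000 × 0.85% × 1/12 = €286.1667
1 February – 30 June 2031: 5 months at 3.2% → €404,000 × 3.2% × 5/12 = €5,386.6667
1 July – 31 July 2031: 1 month at 0.7% → €404,000 × 0.7% × 1/12 = €235.6667
1 August – 31 December 2031: 5 months at 3.4% → €404,000 × 3.4% × 5/12 = €5,723.3333
Total = €11,631.8333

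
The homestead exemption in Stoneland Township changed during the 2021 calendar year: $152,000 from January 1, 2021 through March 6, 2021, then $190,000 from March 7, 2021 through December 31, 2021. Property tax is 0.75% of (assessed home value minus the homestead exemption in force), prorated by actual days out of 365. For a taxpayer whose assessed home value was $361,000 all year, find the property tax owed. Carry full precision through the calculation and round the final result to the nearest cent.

January 1 – March 6, 2021: 65 days, exemption $152,000 → ($361,000 − $152,000) × 0.75% × 65/365 = $279.1438
March 7 – December 31, 2021: 300 days, exemption $190,000 → ($361,000 − $190,000) × 0.75% × 300/365 = $1,054.1096
Total = $1,333.2534

$1,333.25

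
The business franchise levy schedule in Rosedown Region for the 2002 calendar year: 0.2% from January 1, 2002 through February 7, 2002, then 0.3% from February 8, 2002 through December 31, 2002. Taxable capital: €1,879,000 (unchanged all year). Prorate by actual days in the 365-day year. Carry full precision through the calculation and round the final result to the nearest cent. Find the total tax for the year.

January 1 – February 7, 2002: 38 days at 0.2% → €1,879,000 × 0.2% × 38/365 = €391.2438
February 8 – December 31, 2002: 327 days at 0.3% → €1,879,000 × 0.3% × 327/365 = €5,050.1342
Total = €5,441.3781

€5,441.38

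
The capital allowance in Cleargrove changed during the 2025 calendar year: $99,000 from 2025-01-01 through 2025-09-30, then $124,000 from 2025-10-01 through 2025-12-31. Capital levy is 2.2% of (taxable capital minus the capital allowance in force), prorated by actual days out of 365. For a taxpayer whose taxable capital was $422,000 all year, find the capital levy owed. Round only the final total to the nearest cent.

$6,967.37

2025-01-01 to 2025-09-30: 273 days, exemption $99,000 → ($422,000 − $99,000) × 2.2% × 273/365 = $5,314.8986
2025-10-01 to 2025-12-31: 92 days, exemption $124,000 → ($422,000 − $124,000) × 2.2% × 92/365 = $1,652.4712
Total = $6,967.3699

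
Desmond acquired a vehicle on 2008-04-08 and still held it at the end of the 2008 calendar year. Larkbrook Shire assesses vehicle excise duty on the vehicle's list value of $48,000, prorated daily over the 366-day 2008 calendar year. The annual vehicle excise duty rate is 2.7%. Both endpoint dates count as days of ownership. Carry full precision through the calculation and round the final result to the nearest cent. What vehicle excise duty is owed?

Days held (2008-04-08 to 2008-12-31): 268 out of 366
Tax = $48,000 × 2.7% × 268/366 = $948.9836

$948.98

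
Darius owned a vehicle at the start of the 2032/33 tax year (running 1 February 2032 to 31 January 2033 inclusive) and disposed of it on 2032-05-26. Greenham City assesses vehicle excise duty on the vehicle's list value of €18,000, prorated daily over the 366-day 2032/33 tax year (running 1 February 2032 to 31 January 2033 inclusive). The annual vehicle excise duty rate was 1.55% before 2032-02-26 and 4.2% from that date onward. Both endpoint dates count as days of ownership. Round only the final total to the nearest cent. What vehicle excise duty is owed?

€207.02

2032-02-01 to 2032-02-25: 25 days at 1.55% → €18,000 × 1.55% × 25/366 = €19.0574
2032-02-26 to 2032-05-26: 91 days at 4.2% → €18,000 × 4.2% × 91/366 = €187.9672
Total = €207.0246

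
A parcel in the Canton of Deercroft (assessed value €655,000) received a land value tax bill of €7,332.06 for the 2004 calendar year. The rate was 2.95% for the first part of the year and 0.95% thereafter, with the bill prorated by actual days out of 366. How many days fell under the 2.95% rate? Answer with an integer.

31 days

Let d = days at the first rate; then 366 − d days at the second rate.
€655,000 × [2.95%·d + 0.95%·(366−d)] / 366 = €7,332.06
Solving gives d = 31, so the new rate took effect on 1 February 2004.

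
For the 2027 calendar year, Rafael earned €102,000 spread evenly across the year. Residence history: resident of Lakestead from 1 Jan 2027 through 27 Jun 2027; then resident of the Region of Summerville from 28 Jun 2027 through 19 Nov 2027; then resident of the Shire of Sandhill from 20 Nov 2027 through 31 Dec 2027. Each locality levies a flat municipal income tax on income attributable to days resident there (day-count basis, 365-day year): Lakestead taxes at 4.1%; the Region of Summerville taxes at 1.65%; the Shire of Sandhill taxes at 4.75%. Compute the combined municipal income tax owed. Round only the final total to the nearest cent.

€3,265.54

Lakestead, 1 Jan – 27 Jun 2027: 178 days → €102,000 × 4.1% × 178/365 = €2,039.4411
The Region of Summerville, 28 Jun – 19 Nov 2027: 145 days → €102,000 × 1.65% × 145/365 = €668.5890
The Shire of Sandhill, 20 Nov – 31 Dec 2027: 42 days → €102,000 × 4.75% × 42/365 = €557.5068
Total = €3,265.5370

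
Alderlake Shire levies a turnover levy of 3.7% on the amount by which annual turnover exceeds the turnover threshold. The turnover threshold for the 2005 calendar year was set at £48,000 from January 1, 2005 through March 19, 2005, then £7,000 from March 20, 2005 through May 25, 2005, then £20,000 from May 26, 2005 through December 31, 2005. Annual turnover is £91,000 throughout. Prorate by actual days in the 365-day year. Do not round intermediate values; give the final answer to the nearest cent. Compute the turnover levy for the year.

£2,493.90

January 1 – March 19, 2005: 78 days, exemption £48,000 → (£91,000 − £48,000) × 3.7% × 78/365 = £339.9945
March 20 – May 25, 2005: 67 days, exemption £7,000 → (£91,000 − £7,000) × 3.7% × 67/365 = £570.5096
May 26 – December 31, 2005: 220 days, exemption £20,000 → (£91,000 − £20,000) × 3.7% × 220/365 = £1,583.3973
Total = £2,493.9014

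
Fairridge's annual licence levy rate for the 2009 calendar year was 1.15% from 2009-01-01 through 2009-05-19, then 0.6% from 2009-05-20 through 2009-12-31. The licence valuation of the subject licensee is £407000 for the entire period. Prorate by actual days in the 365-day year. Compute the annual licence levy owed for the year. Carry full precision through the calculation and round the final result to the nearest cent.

2009-01-01 to 2009-05-19: 139 days at 1.15% → £407000 × 1.15% × 139/365 = £1782.4370
2009-05-20 to 2009-12-31: 226 days at 0.6% → £407000 × 0.6% × 226/365 = £1512.0329
Total = £3294.4699

£3294.47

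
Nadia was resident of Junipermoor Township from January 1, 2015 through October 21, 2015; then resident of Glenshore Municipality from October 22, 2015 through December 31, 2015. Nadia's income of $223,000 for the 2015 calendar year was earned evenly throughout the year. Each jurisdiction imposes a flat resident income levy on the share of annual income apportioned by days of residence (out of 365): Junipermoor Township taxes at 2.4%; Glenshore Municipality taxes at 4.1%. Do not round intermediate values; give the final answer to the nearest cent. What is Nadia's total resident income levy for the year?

$6,089.43

Junipermoor Township, January 1 – October 21, 2015: 294 days → $223,000 × 2.4% × 294/365 = $4,310.9260
Glenshore Municipality, October 22 – December 31, 2015: 71 days → $223,000 × 4.1% × 71/365 = $1,778.5014
Total = $6,089.4274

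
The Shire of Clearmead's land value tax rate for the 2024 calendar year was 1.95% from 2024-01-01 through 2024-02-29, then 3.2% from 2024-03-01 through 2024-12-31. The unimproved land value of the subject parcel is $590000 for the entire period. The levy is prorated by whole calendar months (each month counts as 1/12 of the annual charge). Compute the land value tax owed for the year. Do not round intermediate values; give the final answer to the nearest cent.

2024-01-01 to 2024-02-29: 2 months at 1.95% → $590000 × 1.95% × 2/12 = $1917.5000
2024-03-01 to 2024-12-31: 10 months at 3.2% → $590000 × 3.2% × 10/12 = $15733.3333
Total = $17650.8333

$17650.83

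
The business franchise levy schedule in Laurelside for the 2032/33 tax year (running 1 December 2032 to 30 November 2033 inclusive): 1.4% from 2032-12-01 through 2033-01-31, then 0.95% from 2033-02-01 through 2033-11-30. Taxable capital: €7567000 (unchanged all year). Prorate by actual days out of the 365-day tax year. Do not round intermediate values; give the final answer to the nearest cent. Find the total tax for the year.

2032-12-01 to 2033-01-31: 62 days at 1.4% → €7567000 × 1.4% × 62/365 = €17994.9479
2033-02-01 to 2033-11-30: 303 days at 0.95% → €7567000 × 0.95% × 303/365 = €59675.6425
Total = €77670.5904

€77670.59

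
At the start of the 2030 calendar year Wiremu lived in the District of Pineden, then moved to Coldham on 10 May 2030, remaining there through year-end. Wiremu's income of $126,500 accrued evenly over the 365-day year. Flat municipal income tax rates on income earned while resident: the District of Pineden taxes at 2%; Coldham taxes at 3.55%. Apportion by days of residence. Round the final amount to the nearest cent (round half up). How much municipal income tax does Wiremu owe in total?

$3,797.77

The District of Pineden, 1 January – 9 May 2030: 129 days → $126,500 × 2% × 129/365 = $894.1644
Coldham, 10 May – 31 December 2030: 236 days → $126,500 × 3.55% × 236/365 = $2,903.6082
Total = $3,797.7726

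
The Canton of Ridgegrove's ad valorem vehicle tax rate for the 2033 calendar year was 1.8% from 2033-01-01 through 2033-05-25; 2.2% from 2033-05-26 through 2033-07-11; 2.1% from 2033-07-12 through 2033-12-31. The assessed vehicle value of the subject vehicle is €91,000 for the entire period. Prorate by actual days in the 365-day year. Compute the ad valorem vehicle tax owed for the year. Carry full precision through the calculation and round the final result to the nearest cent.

2033-01-01 to 2033-05-25: 145 days at 1.8% → €91,000 × 1.8% × 145/365 = €650.7123
2033-05-26 to 2033-07-11: 47 days at 2.2% → €91,000 × 2.2% × 47/365 = €257.7918
2033-07-12 to 2033-12-31: 173 days at 2.1% → €91,000 × 2.1% × 173/365 = €905.7616
Total = €1,814.2658

€1,814.27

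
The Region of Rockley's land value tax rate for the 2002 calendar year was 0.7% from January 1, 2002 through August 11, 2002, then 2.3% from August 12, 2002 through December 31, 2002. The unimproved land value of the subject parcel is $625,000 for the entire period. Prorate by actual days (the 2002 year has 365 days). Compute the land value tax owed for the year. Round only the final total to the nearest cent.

January 1 – August 11, 2002: 223 days at 0.7% → $625,000 × 0.7% × 223/365 = $2,672.9452
August 12 – December 31, 2002: 142 days at 2.3% → $625,000 × 2.3% × 142/365 = $5,592.4658
Total = $8,265.4110

$8,265.41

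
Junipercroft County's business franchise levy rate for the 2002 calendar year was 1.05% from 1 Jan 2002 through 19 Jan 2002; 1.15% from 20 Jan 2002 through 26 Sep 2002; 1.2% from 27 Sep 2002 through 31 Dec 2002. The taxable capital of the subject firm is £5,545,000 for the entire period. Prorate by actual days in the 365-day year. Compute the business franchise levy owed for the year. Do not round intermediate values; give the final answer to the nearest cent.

1 Jan – 19 Jan 2002: 19 days at 1.05% → £5,545,000 × 1.05% × 19/365 = £3,030.7603
20 Jan – 26 Sep 2002: 250 days at 1.15% → £5,545,000 × 1.15% × 250/365 = £43,676.3699
27 Sep – 31 Dec 2002: 96 days at 1.2% → £5,545,000 × 1.2% × 96/365 = £17,500.9315
Total = £64,208.0616

£64,208.06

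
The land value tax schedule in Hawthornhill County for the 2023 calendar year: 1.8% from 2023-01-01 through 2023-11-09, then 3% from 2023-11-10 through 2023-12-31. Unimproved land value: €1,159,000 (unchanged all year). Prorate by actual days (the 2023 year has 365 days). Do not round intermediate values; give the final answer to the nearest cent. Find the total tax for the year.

€22,843.41

2023-01-01 to 2023-11-09: 313 days at 1.8% → €1,159,000 × 1.8% × 313/365 = €17,889.8795
2023-11-10 to 2023-12-31: 52 days at 3% → €1,159,000 × 3% × 52/365 = €4,953.5342
Total = €22,843.4137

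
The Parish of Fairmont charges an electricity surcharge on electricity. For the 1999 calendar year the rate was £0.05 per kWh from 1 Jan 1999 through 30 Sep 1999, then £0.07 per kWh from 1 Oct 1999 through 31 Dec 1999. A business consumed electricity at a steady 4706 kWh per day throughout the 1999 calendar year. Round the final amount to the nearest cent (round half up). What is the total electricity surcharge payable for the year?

1 Jan – 30 Sep 1999: 273 days × 4706 kWh/day = 1,284,738 kWh at £0.05/kWh → £64,236.90
1 Oct – 31 Dec 1999: 92 days × 4706 kWh/day = 432,952 kWh at £0.07/kWh → £30,306.64

£94,543.54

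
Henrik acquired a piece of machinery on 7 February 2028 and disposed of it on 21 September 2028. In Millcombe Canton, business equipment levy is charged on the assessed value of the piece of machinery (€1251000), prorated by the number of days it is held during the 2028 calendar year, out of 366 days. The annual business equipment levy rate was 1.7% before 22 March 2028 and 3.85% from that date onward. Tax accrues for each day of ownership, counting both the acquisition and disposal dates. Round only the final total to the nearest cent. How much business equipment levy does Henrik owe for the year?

€26770.03

7 February – 21 March 2028: 44 days at 1.7% → €1251000 × 1.7% × 44/366 = €2556.6885
22 March – 21 September 2028: 184 days at 3.85% → €1251000 × 3.85% × 184/366 = €24213.3443
Total = €26770.0328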